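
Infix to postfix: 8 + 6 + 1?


Left to right (same or higher precedence on left)
Postfix: 8 6 + 1 +


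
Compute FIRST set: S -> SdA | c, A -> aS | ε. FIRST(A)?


Per alternative of A: FIRST(aS) = {a}; FIRST(ε) = {ε}
FIRST(A) = {a, ε}


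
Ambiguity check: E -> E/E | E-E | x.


'x/x-x' has two parse trees (no precedence encoded between / and -)
Ambiguous


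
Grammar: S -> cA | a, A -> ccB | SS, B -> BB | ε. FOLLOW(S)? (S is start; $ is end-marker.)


$ ∈ FOLLOW(S). For each A -> αBβ: add FIRST(β)\{ε} to FOLLOW(B); if β nullable, add FOLLOW(A).
FOLLOW(S) = {$, a, c}


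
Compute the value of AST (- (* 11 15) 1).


Evaluate inner: (* 11 15) = 165
Evaluate root: (- 165 1) = 164
Result: 164


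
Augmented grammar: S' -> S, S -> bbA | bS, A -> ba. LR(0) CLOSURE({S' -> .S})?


Start: S' -> .S
For each item with dot before a nonterminal B, add B -> .γ for every B-production
Closure: [S' -> .S, S -> .bbA, S -> .bS]


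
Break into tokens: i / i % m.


Scan left to right, longest-match per lexeme
Tokens: ID(i), OP(/), ID(i), OP(%), ID(m)


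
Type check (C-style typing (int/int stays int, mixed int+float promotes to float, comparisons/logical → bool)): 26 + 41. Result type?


Operand types: int + int
Rule: mixed int/float promotes to float; int/int stays int
Result type: int


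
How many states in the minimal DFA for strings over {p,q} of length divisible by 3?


Track length mod 3: states 0..2, accept at 0
Minimal DFA: 3 states


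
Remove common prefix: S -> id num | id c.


Common prefix: 'id'
Factored: S -> id S', S' -> num | c


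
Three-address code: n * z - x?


Break into single-operator statements:
t1 = n * z
t2 = t1 - x


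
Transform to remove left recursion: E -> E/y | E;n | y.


Left-recursive alternatives: E/y, E;n; non-recursive: y
Introduce E': E -> yE', E' -> /yE' | ;nE' | ε


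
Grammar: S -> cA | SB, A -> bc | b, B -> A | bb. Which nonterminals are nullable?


A nonterminal is nullable iff some alternative derives ε (directly, or every symbol in it is nullable)
Nullable: {}


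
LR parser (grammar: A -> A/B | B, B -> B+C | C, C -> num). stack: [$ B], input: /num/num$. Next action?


lookahead ∉ {+} so B won't extend; reduce A -> B
Action: reduce (A -> B)


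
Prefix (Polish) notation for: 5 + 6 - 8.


left-to-right (same/higher precedence on left): tree is (- (+ 5 6) 8)
Prefix: - + 5 6 8


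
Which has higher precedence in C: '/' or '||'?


'/' is multiplicative (level 10); '||' is logical OR (level 1)
Higher level binds tighter
'/' has higher precedence than '||'


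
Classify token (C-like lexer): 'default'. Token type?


Pattern: reserved word
Type: KEYWORD


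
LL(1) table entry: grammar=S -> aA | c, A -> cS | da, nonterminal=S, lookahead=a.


For [S, a]: 'a' ∈ FIRST(aA)
Entry: S -> aA


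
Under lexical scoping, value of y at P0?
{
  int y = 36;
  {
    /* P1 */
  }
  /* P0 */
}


y declared in the same block as P0
y = 36


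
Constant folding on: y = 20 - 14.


20 - 14 = 6 at compile time
Optimized: y = 6


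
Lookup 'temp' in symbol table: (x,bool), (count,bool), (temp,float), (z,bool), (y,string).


Lookup 'temp' → type float


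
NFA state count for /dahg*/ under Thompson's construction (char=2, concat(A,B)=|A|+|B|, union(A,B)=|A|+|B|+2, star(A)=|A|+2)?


Syntax tree has 4 char leaf(s), 0 union(s), 1 star(s)
chars contribute 4×2 = 8; each union adds +2; each star adds +2
Total: 8 + 0 + 2 = 10 states


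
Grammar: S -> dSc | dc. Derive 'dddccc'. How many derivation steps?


Derivation: S => dSc => ddScc => dddccc
Steps: 3


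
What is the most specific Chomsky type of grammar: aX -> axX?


LHS has context (more than one symbol) and |LHS| ≤ |RHS|
Classification: Type 1 (Context-Sensitive)


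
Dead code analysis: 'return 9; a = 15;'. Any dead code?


statement follows a return and is unreachable
Dead: 'a = 15'


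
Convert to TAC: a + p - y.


Break into single-operator statements:
t1 = a + p
t2 = t1 - y


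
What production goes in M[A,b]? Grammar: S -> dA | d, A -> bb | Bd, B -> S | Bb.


For [A, b]: 'b' ∈ FIRST(bb)
Entry: A -> bb


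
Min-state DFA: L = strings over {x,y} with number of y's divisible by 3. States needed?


Track (count of y) mod 3: states 0..2, accept at 0
Minimal DFA: 3 states


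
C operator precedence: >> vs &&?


'>>' is shift (level 8); '&&' is logical AND (level 2)
Higher level binds tighter
'>>' has higher precedence than '&&'


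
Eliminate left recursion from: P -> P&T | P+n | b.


Left-recursive alternatives: P&T, P+n; non-recursive: b
Introduce P': P -> bP', P' -> &TP' | +nP' | ε


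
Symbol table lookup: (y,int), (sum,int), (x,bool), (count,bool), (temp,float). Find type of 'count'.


Lookup 'count' → type bool


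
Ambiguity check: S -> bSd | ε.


balanced b^n…d^n: each string has a unique parse
Unambiguous


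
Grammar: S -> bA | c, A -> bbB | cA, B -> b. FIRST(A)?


Per alternative of A: FIRST(bbB) = {b}; FIRST(cA) = {c}
FIRST(A) = {b, c}


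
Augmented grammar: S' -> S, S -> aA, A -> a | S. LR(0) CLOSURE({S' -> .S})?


Start: S' -> .S
For each item with dot before a nonterminal B, add B -> .γ for every B-production
Closure: [S' -> .S, S -> .aA]


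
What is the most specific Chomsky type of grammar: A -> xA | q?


Right-linear: every RHS is a terminal or a terminal followed by one nonterminal
Classification: Type 3 (Regular)


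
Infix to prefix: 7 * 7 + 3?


left-to-right (same/higher precedence on left): tree is (+ (* 7 7) 3)
Prefix: + * 7 7 3


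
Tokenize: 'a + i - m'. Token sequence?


Scan left to right, longest-match per lexeme
Tokens: ID(a), OP(+), ID(i), OP(-), ID(m)


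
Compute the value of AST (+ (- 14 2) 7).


Evaluate inner: (- 14 2) = 12
Evaluate root: (+ 12 7) = 19
Result: 19


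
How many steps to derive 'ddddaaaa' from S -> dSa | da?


Derivation: S => dSa => ddSaa => dddSaaa => ddddaaaa
Steps: 4


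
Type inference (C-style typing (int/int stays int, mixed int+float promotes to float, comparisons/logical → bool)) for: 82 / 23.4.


Operand types: int / float
Rule: mixed int/float promotes to float; int/int stays int
Result type: float


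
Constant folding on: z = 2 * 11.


2 * 11 = 22 at compile time
Optimized: z = 22


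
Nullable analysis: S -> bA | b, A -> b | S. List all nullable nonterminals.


A nonterminal is nullable iff some alternative derives ε (directly, or every symbol in it is nullable)
Nullable: {}


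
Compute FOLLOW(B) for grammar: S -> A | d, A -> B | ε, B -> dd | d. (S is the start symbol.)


$ ∈ FOLLOW(S). For each A -> αBβ: add FIRST(β)\{ε} to FOLLOW(B); if β nullable, add FOLLOW(A).
FOLLOW(B) = {$}


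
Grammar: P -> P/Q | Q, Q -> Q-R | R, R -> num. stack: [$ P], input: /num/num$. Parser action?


shift '/' to continue P -> P/Q
Action: shift


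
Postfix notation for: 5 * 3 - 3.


Left to right (same or higher precedence on left)
Postfix: 5 3 * 3 -


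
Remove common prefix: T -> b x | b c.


Common prefix: 'b'
Factored: T -> b T', T' -> x | c


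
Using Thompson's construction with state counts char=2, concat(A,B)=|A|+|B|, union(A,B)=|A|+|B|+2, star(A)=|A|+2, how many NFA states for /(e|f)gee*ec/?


Syntax tree has 7 char leaf(s), 1 union(s), 1 star(s)
chars contribute 7×2 = 14; each union adds +2; each star adds +2
Total: 14 + 2 + 2 = 18 states


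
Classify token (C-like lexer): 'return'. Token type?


Pattern: reserved word
Type: KEYWORD


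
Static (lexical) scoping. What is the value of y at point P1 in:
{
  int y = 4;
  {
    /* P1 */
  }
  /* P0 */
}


P1's block does not declare y; resolves to the enclosing declaration at depth 0
y = 4


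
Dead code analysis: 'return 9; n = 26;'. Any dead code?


statement follows a return and is unreachable
Dead: 'n = 26'


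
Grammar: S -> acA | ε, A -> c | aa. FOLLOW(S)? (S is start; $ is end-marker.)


$ ∈ FOLLOW(S). For each A -> αBβ: add FIRST(β)\{ε} to FOLLOW(B); if β nullable, add FOLLOW(A).
FOLLOW(S) = {$}


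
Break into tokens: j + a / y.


Scan left to right, longest-match per lexeme
Tokens: ID(j), OP(+), ID(a), OP(/), ID(y)


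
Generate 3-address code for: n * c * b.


Break into single-operator statements:
t1 = n * c
t2 = t1 * b


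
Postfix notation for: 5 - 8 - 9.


Left to right (same or higher precedence on left)
Postfix: 5 8 - 9 -


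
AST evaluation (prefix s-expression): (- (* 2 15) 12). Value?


Evaluate inner: (* 2 15) = 30
Evaluate root: (- 30 12) = 18
Result: 18


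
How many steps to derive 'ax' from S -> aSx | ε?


Derivation: S => aSx => ax
Steps: 2


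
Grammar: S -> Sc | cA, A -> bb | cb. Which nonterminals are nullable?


A nonterminal is nullable iff some alternative derives ε (directly, or every symbol in it is nullable)
Nullable: {}


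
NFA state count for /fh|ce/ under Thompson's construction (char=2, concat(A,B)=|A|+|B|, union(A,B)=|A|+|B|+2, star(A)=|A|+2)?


Syntax tree has 4 char leaf(s), 1 union(s), 0 star(s)
chars contribute 4×2 = 8; each union adds +2; each star adds +2
Total: 8 + 2 + 0 = 10 states


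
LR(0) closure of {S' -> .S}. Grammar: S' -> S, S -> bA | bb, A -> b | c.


Start: S' -> .S
For each item with dot before a nonterminal B, add B -> .γ for every B-production
Closure: [S' -> .S, S -> .bA, S -> .bb]


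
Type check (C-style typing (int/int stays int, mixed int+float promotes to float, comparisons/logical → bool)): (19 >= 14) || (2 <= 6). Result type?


Operand types: bool || bool
Rule: logical operators take bool operands and yield bool
Result type: bool


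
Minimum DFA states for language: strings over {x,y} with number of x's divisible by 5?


Track (count of x) mod 5: states 0..4, accept at 0
Minimal DFA: 5 states


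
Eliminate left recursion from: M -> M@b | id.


Left-recursive alternatives: M@b; non-recursive: id
Introduce M': M -> idM', M' -> @bM' | ε


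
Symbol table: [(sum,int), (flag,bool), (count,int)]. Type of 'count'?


Lookup 'count' → type int


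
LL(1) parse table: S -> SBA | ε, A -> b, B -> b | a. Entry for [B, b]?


For [B, b]: 'b' ∈ FIRST(b)
Entry: B -> b


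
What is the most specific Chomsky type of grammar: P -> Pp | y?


Left-linear: every RHS is a terminal or one nonterminal followed by a terminal
Classification: Type 3 (Regular)


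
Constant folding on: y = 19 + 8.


19 + 8 = 27 at compile time
Optimized: y = 27


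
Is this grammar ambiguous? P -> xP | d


right-linear, alternatives start with distinct terminals 'x' vs 'd': unique leftmost derivation
Unambiguous


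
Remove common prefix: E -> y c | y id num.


Common prefix: 'y'
Factored: E -> y E', E' -> c | id num


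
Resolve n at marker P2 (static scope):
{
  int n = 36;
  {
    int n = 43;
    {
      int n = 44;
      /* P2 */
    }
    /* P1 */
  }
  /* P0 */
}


n declared in the same block as P2
n = 44


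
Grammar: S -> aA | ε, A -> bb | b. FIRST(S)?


Per alternative of S: FIRST(aA) = {a}; FIRST(ε) = {ε}
FIRST(S) = {a, ε}


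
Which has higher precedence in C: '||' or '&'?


'&' is bitwise AND (level 5); '||' is logical OR (level 1)
Higher level binds tighter
'&' has higher precedence than '||'


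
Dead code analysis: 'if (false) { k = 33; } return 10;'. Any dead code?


condition is constant false, so the whole block is unreachable
Dead: 'if (false) { k = 33; }'


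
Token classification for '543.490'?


Pattern: digits with a decimal point
Type: FLOAT_LITERAL


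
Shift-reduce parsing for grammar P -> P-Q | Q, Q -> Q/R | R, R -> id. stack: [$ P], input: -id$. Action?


shift '-' to continue P -> P-Q
Action: shift


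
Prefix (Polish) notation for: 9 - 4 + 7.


left-to-right (same/higher precedence on left): tree is (+ (- 9 4) 7)
Prefix: + - 9 4 7


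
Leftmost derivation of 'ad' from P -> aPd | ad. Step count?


Derivation: P => ad
Steps: 1


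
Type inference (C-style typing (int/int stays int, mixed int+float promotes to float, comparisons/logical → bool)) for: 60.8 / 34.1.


Operand types: float / float
Rule: mixed int/float promotes to float; int/int stays int
Result type: float


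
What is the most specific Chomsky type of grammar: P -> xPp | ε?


Single nonterminal LHS, but x^n p^n is not regular
Classification: Type 2 (Context-Free)


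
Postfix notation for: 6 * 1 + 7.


Left to right (same or higher precedence on left)
Postfix: 6 1 * 7 +


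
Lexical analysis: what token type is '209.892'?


Pattern: digits with a decimal point
Type: FLOAT_LITERAL


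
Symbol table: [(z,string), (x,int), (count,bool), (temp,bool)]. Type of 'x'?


Lookup 'x' → type int


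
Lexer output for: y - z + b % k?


Scan left to right, longest-match per lexeme
Tokens: ID(y), OP(-), ID(z), OP(+), ID(b), OP(%), ID(k)


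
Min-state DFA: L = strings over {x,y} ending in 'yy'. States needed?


Track the longest suffix of input matching a prefix of 'yy': 3 classes (prefixes of length 0..2)
Minimal DFA: 3 states


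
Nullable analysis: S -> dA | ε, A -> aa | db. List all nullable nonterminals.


A nonterminal is nullable iff some alternative derives ε (directly, or every symbol in it is nullable)
Nullable: {S}


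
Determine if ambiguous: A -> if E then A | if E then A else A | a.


dangling else: 'if E then if E then a else a' parses two ways
Ambiguous


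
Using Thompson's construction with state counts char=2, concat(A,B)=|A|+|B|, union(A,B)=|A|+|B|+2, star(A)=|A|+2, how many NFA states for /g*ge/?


Syntax tree has 3 char leaf(s), 0 union(s), 1 star(s)
chars contribute 3×2 = 6; each union adds +2; each star adds +2
Total: 6 + 0 + 2 = 8 states


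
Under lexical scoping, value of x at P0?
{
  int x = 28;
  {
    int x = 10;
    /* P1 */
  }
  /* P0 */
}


x declared in the same block as P0
x = 28


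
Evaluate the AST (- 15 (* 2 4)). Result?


Evaluate inner: (* 2 4) = 8
Evaluate root: (- 15 8) = 7
Result: 7


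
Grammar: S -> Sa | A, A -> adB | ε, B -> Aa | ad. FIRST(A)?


Per alternative of A: FIRST(adB) = {a}; FIRST(ε) = {ε}
FIRST(A) = {a, ε}


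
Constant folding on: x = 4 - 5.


4 - 5 = -1 at compile time
Optimized: x = -1


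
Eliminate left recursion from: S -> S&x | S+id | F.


Left-recursive alternatives: S&x, S+id; non-recursive: F
Introduce S': S -> FS', S' -> &xS' | +idS' | ε


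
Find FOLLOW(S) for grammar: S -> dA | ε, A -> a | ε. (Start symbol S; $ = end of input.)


$ ∈ FOLLOW(S). For each A -> αBβ: add FIRST(β)\{ε} to FOLLOW(B); if β nullable, add FOLLOW(A).
FOLLOW(S) = {$}


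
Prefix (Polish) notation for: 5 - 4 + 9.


left-to-right (same/higher precedence on left): tree is (+ (- 5 4) 9)
Prefix: + - 5 4 9


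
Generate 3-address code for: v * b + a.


Break into single-operator statements:
t1 = v * b
t2 = t1 + a


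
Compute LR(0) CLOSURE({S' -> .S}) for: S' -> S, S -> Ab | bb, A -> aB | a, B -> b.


Start: S' -> .S
For each item with dot before a nonterminal B, add B -> .γ for every B-production
Closure: [S' -> .S, S -> .Ab, S -> .bb, A -> .aB, A -> .a]


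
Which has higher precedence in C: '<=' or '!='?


'<=' is relational (level 7); '!=' is equality (level 6)
Higher level binds tighter
'<=' has higher precedence than '!='


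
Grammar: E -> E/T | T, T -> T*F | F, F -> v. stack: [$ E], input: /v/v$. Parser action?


shift '/' to continue E -> E/T
Action: shift


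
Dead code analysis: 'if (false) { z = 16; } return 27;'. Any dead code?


condition is constant false, so the whole block is unreachable
Dead: 'if (false) { z = 16; }'


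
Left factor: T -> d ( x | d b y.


Common prefix: 'd'
Factored: T -> d T', T' -> ( x | b y


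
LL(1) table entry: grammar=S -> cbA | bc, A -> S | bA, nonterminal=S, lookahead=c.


For [S, c]: 'c' ∈ FIRST(cbA)
Entry: S -> cbA


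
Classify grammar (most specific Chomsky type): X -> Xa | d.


Left-linear: every RHS is a terminal or one nonterminal followed by a terminal
Classification: Type 3 (Regular)


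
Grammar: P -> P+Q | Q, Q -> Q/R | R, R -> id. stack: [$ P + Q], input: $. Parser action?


handle 'P+Q' on top; lookahead ∈ FOLLOW(P) = {+, $}
Action: reduce (P -> P+Q)


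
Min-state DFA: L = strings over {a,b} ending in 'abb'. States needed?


Track the longest suffix of input matching a prefix of 'abb': 4 classes (prefixes of length 0..3)
Minimal DFA: 4 states


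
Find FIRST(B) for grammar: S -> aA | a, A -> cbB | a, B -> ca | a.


Per alternative of B: FIRST(ca) = {c}; FIRST(a) = {a}
FIRST(B) = {a, c}


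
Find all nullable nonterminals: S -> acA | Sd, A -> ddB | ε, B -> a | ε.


A nonterminal is nullable iff some alternative derives ε (directly, or every symbol in it is nullable)
Nullable: {A, B}


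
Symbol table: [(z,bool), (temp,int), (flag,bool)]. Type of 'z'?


Lookup 'z' → type bool


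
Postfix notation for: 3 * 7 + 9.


Left to right (same or higher precedence on left)
Postfix: 3 7 * 9 +


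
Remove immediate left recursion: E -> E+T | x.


Left-recursive alternatives: E+T; non-recursive: x
Introduce E': E -> xE', E' -> +TE' | ε


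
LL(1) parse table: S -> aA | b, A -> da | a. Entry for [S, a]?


For [S, a]: 'a' ∈ FIRST(aA)
Entry: S -> aA


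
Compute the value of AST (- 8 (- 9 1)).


Evaluate inner: (- 9 1) = 8
Evaluate root: (- 8 8) = 0
Result: 0


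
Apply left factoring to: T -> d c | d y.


Common prefix: 'd'
Factored: T -> d T', T' -> c | y


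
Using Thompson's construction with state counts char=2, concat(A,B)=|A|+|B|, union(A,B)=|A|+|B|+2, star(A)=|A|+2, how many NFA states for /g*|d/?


Syntax tree has 2 char leaf(s), 1 union(s), 1 star(s)
chars contribute 2×2 = 4; each union adds +2; each star adds +2
Total: 4 + 2 + 2 = 8 states


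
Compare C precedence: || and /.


'/' is multiplicative (level 10); '||' is logical OR (level 1)
Higher level binds tighter
'/' has higher precedence than '||'


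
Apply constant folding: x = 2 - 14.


2 - 14 = -12 at compile time
Optimized: x = -12


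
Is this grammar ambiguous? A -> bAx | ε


balanced b^n…x^n: each string has a unique parse
Unambiguous


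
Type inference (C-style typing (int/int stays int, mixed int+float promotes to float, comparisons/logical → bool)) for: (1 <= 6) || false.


Operand types: bool || bool
Rule: logical operators take bool operands and yield bool
Result type: bool


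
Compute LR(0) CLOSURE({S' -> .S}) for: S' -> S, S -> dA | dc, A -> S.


Start: S' -> .S
For each item with dot before a nonterminal B, add B -> .γ for every B-production
Closure: [S' -> .S, S -> .dA, S -> .dc]


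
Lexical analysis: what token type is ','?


Pattern: delimiter/punctuation
Type: PUNCTUATION


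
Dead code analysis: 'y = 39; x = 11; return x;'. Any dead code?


y is assigned but never read
Dead: 'y = 39'


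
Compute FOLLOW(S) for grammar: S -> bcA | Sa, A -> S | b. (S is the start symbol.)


$ ∈ FOLLOW(S). For each A -> αBβ: add FIRST(β)\{ε} to FOLLOW(B); if β nullable, add FOLLOW(A).
FOLLOW(S) = {$, a}


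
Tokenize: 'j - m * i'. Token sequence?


Scan left to right, longest-match per lexeme
Tokens: ID(j), OP(-), ID(m), OP(*), ID(i)


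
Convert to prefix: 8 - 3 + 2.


left-to-right (same/higher precedence on left): tree is (+ (- 8 3) 2)
Prefix: + - 8 3 2


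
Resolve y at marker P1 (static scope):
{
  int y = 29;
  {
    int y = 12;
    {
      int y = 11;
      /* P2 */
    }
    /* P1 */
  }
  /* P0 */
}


y declared in the same block as P1
y = 12


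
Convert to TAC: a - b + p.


Break into single-operator statements:
t1 = a - b
t2 = t1 + p


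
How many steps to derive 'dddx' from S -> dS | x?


Derivation: S => dS => ddS => dddS => dddx
Steps: 4


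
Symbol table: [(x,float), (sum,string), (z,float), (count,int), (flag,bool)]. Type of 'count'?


Lookup 'count' → type int


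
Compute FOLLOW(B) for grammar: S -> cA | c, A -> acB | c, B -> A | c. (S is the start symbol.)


$ ∈ FOLLOW(S). For each A -> αBβ: add FIRST(β)\{ε} to FOLLOW(B); if β nullable, add FOLLOW(A).
FOLLOW(B) = {$}


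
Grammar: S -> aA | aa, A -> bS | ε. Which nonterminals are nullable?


A nonterminal is nullable iff some alternative derives ε (directly, or every symbol in it is nullable)
Nullable: {A}


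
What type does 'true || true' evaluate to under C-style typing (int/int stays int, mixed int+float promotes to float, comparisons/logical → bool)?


Operand types: bool || bool
Rule: logical operators take bool operands and yield bool
Result type: bool


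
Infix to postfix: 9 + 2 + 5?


Left to right (same or higher precedence on left)
Postfix: 9 2 + 5 +


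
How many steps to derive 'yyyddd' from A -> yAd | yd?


Derivation: A => yAd => yyAdd => yyyddd
Steps: 3


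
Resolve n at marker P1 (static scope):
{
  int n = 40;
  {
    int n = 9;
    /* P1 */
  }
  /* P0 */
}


n declared in the same block as P1
n = 9


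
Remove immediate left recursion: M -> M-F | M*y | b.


Left-recursive alternatives: M-F, M*y; non-recursive: b
Introduce M': M -> bM', M' -> -FM' | *yM' | ε


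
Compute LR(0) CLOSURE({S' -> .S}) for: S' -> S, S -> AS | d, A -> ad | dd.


Start: S' -> .S
For each item with dot before a nonterminal B, add B -> .γ for every B-production
Closure: [S' -> .S, S -> .AS, S -> .d, A -> .ad, A -> .dd]


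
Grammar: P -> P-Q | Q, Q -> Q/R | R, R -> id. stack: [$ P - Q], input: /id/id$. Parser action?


'/' can extend Q; shift to build Q -> Q/R
Action: shift


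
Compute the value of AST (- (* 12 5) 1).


Evaluate inner: (* 12 5) = 60
Evaluate root: (- 60 1) = 59
Result: 59


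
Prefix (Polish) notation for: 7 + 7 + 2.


left-to-right (same/higher precedence on left): tree is (+ (+ 7 7) 2)
Prefix: + + 7 7 2


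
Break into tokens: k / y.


Scan left to right, longest-match per lexeme
Tokens: ID(k), OP(/), ID(y)


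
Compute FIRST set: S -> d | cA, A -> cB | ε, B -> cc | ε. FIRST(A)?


Per alternative of A: FIRST(cB) = {c}; FIRST(ε) = {ε}
FIRST(A) = {c, ε}


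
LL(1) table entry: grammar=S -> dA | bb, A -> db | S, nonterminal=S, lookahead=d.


For [S, d]: 'd' ∈ FIRST(dA)
Entry: S -> dA


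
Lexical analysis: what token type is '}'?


Pattern: delimiter/punctuation
Type: PUNCTUATION


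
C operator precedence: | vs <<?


'<<' is shift (level 8); '|' is bitwise OR (level 3)
Higher level binds tighter
'<<' has higher precedence than '|'


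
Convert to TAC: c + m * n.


Break into single-operator statements:
t1 = m * n
t2 = c + t1


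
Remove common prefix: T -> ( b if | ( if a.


Common prefix: '('
Factored: T -> ( T', T' -> b if | if a


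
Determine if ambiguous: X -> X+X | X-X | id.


'id+id-id' has two parse trees (no precedence encoded between + and -)
Ambiguous


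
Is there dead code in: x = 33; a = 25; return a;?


x is assigned but never read
Dead: 'x = 33'


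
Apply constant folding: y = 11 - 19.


11 - 19 = -8 at compile time
Optimized: y = -8


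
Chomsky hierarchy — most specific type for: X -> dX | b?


Right-linear: every RHS is a terminal or a terminal followed by one nonterminal
Classification: Type 3 (Regular)


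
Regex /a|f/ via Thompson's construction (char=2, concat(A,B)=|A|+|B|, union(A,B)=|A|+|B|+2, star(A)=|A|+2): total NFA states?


Syntax tree has 2 char leaf(s), 1 union(s), 0 star(s)
chars contribute 2×2 = 4; each union adds +2; each star adds +2
Total: 4 + 2 + 0 = 6 states


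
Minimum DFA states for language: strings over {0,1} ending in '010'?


Track the longest suffix of input matching a prefix of '010': 4 classes (prefixes of length 0..3)
Minimal DFA: 4 states


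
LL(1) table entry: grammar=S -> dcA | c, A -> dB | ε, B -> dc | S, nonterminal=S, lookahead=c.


For [S, c]: 'c' ∈ FIRST(c)
Entry: S -> c


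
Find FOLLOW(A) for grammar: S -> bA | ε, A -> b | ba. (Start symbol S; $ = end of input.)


$ ∈ FOLLOW(S). For each A -> αBβ: add FIRST(β)\{ε} to FOLLOW(B); if β nullable, add FOLLOW(A).
FOLLOW(A) = {$}


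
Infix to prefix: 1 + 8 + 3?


left-to-right (same/higher precedence on left): tree is (+ (+ 1 8) 3)
Prefix: + + 1 8 3


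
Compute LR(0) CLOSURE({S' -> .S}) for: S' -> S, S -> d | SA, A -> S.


Start: S' -> .S
For each item with dot before a nonterminal B, add B -> .γ for every B-production
Closure: [S' -> .S, S -> .d, S -> .SA]


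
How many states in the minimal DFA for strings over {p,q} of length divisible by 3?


Track length mod 3: states 0..2, accept at 0
Minimal DFA: 3 states


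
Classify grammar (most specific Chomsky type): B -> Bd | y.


Left-linear: every RHS is a terminal or one nonterminal followed by a terminal
Classification: Type 3 (Regular)


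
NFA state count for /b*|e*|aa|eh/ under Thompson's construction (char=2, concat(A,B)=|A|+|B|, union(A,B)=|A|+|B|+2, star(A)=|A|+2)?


Syntax tree has 6 char leaf(s), 3 union(s), 2 star(s)
chars contribute 6×2 = 12; each union adds +2; each star adds +2
Total: 12 + 6 + 4 = 22 states


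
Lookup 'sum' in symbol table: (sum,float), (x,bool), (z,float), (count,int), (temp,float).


Lookup 'sum' → type float


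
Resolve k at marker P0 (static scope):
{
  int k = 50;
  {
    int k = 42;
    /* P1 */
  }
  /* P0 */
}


k declared in the same block as P0
k = 50


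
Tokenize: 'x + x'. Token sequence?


Scan left to right, longest-match per lexeme
Tokens: ID(x), OP(+), ID(x)


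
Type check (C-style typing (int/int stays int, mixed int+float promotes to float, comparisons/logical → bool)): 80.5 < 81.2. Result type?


Operand types: float < float
Rule: comparison yields bool
Result type: bool


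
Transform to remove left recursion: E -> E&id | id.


Left-recursive alternatives: E&id; non-recursive: id
Introduce E': E -> idE', E' -> &idE' | ε


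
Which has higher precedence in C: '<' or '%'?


'%' is multiplicative (level 10); '<' is relational (level 7)
Higher level binds tighter
'%' has higher precedence than '<'


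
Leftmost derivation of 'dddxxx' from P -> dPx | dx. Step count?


Derivation: P => dPx => ddPxx => dddxxx
Steps: 3


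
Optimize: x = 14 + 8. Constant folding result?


14 + 8 = 22 at compile time
Optimized: x = 22


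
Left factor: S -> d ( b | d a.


Common prefix: 'd'
Factored: S -> d S', S' -> ( b | a


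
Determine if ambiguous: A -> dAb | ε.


balanced d^n…b^n: each string has a unique parse
Unambiguous


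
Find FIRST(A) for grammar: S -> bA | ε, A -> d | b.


Per alternative of A: FIRST(d) = {d}; FIRST(b) = {b}
FIRST(A) = {b, d}


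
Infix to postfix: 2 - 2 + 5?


Left to right (same or higher precedence on left)
Postfix: 2 2 - 5 +


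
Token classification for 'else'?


Pattern: reserved word
Type: KEYWORD


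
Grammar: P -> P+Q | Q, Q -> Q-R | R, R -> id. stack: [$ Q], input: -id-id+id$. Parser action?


shift '-' to continue Q -> Q-R
Action: shift


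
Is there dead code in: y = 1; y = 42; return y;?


first assignment to y is overwritten before any read
Dead: 'y = 1'


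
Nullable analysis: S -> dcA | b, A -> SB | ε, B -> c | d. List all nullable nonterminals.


A nonterminal is nullable iff some alternative derives ε (directly, or every symbol in it is nullable)
Nullable: {A}


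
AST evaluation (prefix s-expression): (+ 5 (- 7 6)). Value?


Evaluate inner: (- 7 6) = 1
Evaluate root: (+ 5 1) = 6
Result: 6


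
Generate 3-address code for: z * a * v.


Break into single-operator statements:
t1 = z * a
t2 = t1 * v


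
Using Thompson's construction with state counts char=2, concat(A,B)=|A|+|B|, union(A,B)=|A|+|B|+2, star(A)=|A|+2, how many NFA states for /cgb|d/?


Syntax tree has 4 char leaf(s), 1 union(s), 0 star(s)
chars contribute 4×2 = 8; each union adds +2; each star adds +2
Total: 8 + 2 + 0 = 10 states


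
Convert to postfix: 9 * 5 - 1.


Left to right (same or higher precedence on left)
Postfix: 9 5 * 1 -


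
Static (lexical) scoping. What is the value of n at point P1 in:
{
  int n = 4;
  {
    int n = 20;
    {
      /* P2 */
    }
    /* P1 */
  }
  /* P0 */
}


n declared in the same block as P1
n = 20


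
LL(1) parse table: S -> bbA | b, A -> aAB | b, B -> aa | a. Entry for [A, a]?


For [A, a]: 'a' ∈ FIRST(aAB)
Entry: A -> aAB


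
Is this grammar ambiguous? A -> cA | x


right-linear, alternatives start with distinct terminals 'c' vs 'x': unique leftmost derivation
Unambiguous


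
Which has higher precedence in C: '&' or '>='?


'>=' is relational (level 7); '&' is bitwise AND (level 5)
Higher level binds tighter
'>=' has higher precedence than '&'


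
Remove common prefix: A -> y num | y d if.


Common prefix: 'y'
Factored: A -> y A', A' -> num | d if


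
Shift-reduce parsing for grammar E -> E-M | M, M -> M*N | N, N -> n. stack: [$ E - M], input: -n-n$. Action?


handle 'E-M' on top; lookahead ∈ FOLLOW(E) = {-, $}
Action: reduce (E -> E-M)


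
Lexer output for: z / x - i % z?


Scan left to right, longest-match per lexeme
Tokens: ID(z), OP(/), ID(x), OP(-), ID(i), OP(%), ID(z)


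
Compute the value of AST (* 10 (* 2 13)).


Evaluate inner: (* 2 13) = 26
Evaluate root: (* 10 26) = 260
Result: 260


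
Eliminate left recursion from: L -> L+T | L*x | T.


Left-recursive alternatives: L+T, L*x; non-recursive: T
Introduce L': L -> TL', L' -> +TL' | *xL' | ε


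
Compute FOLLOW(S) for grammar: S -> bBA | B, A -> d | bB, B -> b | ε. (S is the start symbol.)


$ ∈ FOLLOW(S). For each A -> αBβ: add FIRST(β)\{ε} to FOLLOW(B); if β nullable, add FOLLOW(A).
FOLLOW(S) = {$}


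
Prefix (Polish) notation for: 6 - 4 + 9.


left-to-right (same/higher precedence on left): tree is (+ (- 6 4) 9)
Prefix: + - 6 4 9


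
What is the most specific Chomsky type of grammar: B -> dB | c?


Right-linear: every RHS is a terminal or a terminal followed by one nonterminal
Classification: Type 3 (Regular)


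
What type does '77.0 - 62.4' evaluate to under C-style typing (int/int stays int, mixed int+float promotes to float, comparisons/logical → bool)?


Operand types: float - float
Rule: mixed int/float promotes to float; int/int stays int
Result type: float


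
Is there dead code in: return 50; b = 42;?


statement follows a return and is unreachable
Dead: 'b = 42'


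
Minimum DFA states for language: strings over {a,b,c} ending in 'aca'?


Track the longest suffix of input matching a prefix of 'aca': 4 classes (prefixes of length 0..3)
Minimal DFA: 4 states


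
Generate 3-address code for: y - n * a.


Break into single-operator statements:
t1 = n * a
t2 = y - t1


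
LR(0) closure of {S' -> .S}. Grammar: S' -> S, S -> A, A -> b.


Start: S' -> .S
For each item with dot before a nonterminal B, add B -> .γ for every B-production
Closure: [S' -> .S, S -> .A, A -> .b]


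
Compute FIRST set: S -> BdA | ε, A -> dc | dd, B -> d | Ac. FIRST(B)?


Per alternative of B: FIRST(d) = {d}; FIRST(Ac) = {d}
FIRST(B) = {d}


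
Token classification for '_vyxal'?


Pattern: letter/underscore followed by alphanumerics, not a keyword
Type: IDENTIFIER


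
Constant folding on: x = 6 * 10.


6 * 10 = 60 at compile time
Optimized: x = 60


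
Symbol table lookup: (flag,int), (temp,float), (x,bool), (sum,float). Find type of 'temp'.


Lookup 'temp' → type float


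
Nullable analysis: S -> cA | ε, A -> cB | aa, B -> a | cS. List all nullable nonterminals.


A nonterminal is nullable iff some alternative derives ε (directly, or every symbol in it is nullable)
Nullable: {S}


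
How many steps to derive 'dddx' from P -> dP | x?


Derivation: P => dP => ddP => dddP => dddx
Steps: 4


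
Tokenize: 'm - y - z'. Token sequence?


Scan left to right, longest-match per lexeme
Tokens: ID(m), OP(-), ID(y), OP(-), ID(z)


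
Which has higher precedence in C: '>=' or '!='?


'>=' is relational (level 7); '!=' is equality (level 6)
Higher level binds tighter
'>=' has higher precedence than '!='


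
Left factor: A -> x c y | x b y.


Common prefix: 'x'
Factored: A -> x A', A' -> c y | b y


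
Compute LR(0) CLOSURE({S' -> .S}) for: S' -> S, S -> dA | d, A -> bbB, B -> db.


Start: S' -> .S
For each item with dot before a nonterminal B, add B -> .γ for every B-production
Closure: [S' -> .S, S -> .dA, S -> .d]


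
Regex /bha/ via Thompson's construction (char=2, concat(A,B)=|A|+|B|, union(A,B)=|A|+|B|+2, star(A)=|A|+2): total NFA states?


Syntax tree has 3 char leaf(s), 0 union(s), 0 star(s)
chars contribute 3×2 = 6; each union adds +2; each star adds +2
Total: 6 + 0 + 0 = 6 states


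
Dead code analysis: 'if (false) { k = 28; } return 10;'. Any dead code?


condition is constant false, so the whole block is unreachable
Dead: 'if (false) { k = 28; }'


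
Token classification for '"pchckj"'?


Pattern: double-quoted sequence
Type: STRING_LITERAL


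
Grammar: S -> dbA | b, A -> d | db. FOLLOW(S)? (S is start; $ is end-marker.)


$ ∈ FOLLOW(S). For each A -> αBβ: add FIRST(β)\{ε} to FOLLOW(B); if β nullable, add FOLLOW(A).
FOLLOW(S) = {$}


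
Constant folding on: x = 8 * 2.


8 * 2 = 16 at compile time
Optimized: x = 16


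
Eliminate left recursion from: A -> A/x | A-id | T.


Left-recursive alternatives: A/x, A-id; non-recursive: T
Introduce A': A -> TA', A' -> /xA' | -idA' | ε


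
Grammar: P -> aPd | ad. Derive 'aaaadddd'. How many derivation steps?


Derivation: P => aPd => aaPdd => aaaPddd => aaaadddd
Steps: 4


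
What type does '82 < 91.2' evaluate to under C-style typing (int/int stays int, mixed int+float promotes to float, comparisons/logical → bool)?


Operand types: int < float
Rule: comparison yields bool
Result type: bool


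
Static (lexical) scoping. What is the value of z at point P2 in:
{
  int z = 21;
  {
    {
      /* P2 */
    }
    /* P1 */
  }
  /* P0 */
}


P2's block does not declare z; resolves to the enclosing declaration at depth 0
z = 21


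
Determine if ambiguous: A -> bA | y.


right-linear, alternatives start with distinct terminals 'b' vs 'y': unique leftmost derivation
Unambiguous


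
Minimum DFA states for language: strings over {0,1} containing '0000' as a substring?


KMP-style automaton: 4 progress states + 1 absorbing accept = 5
Minimal DFA: 5 states


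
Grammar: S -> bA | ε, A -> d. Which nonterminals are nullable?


A nonterminal is nullable iff some alternative derives ε (directly, or every symbol in it is nullable)
Nullable: {S}


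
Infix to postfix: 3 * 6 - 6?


Left to right (same or higher precedence on left)
Postfix: 3 6 * 6 -


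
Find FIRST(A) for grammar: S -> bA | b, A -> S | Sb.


Per alternative of A: FIRST(S) = {b}; FIRST(Sb) = {b}
FIRST(A) = {b}


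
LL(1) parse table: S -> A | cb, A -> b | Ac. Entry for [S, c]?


For [S, c]: 'c' ∈ FIRST(cb)
Entry: S -> cb


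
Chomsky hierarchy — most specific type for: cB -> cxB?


LHS has context (more than one symbol) and |LHS| ≤ |RHS|
Classification: Type 1 (Context-Sensitive)


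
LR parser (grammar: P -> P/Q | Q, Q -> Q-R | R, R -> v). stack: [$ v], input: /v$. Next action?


'v' on top is the handle for R -> v
Action: reduce (R -> v)


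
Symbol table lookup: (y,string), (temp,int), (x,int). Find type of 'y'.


Lookup 'y' → type string


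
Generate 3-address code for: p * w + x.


Break into single-operator statements:
t1 = p * w
t2 = t1 + x


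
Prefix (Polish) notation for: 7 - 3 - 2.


left-to-right (same/higher precedence on left): tree is (- (- 7 3) 2)
Prefix: - - 7 3 2


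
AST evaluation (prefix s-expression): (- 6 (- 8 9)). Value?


Evaluate inner: (- 8 9) = -1
Evaluate root: (- 6 -1) = 7
Result: 7


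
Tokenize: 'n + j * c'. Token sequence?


Scan left to right, longest-match per lexeme
Tokens: ID(n), OP(+), ID(j), OP(*), ID(c)


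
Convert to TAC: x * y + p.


Break into single-operator statements:
t1 = x * y
t2 = t1 + p


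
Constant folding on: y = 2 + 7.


2 + 7 = 9 at compile time
Optimized: y = 9


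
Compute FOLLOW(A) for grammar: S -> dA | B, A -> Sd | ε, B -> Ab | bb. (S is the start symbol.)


$ ∈ FOLLOW(S). For each A -> αBβ: add FIRST(β)\{ε} to FOLLOW(B); if β nullable, add FOLLOW(A).
FOLLOW(A) = {$, b, d}


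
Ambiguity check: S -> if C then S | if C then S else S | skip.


dangling else: 'if C then if C then skip else skip' parses two ways
Ambiguous


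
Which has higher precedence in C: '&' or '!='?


'!=' is equality (level 6); '&' is bitwise AND (level 5)
Higher level binds tighter
'!=' has higher precedence than '&'


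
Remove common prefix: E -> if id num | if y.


Common prefix: 'if'
Factored: E -> if E', E' -> id num | y


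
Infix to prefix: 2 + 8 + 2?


left-to-right (same/higher precedence on left): tree is (+ (+ 2 8) 2)
Prefix: + + 2 8 2


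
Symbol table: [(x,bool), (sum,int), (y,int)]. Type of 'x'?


Lookup 'x' → type bool


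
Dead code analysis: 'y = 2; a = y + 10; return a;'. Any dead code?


y is read by a's definition; a is returned
No dead code


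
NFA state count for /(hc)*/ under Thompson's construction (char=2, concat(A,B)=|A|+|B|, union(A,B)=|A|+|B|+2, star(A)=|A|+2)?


Syntax tree has 2 char leaf(s), 0 union(s), 1 star(s)
chars contribute 2×2 = 4; each union adds +2; each star adds +2
Total: 4 + 0 + 2 = 6 states


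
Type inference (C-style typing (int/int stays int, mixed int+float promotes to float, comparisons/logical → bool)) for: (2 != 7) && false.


Operand types: bool && bool
Rule: logical operators take bool operands and yield bool
Result type: bool


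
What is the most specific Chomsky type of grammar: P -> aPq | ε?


Single nonterminal LHS, but a^n q^n is not regular
Classification: Type 2 (Context-Free)


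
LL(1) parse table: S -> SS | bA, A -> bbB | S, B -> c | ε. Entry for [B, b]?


For [B, b]: ε is nullable and 'b' ∈ FOLLOW(B)
Entry: B -> ε


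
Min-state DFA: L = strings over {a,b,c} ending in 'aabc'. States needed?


Track the longest suffix of input matching a prefix of 'aabc': 5 classes (prefixes of length 0..4)
Minimal DFA: 5 states


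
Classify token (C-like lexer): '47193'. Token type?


Pattern: digits only
Type: INTEGER_LITERAL


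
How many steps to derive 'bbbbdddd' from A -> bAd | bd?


Derivation: A => bAd => bbAdd => bbbAddd => bbbbdddd
Steps: 4


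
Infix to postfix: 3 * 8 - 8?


Left to right (same or higher precedence on left)
Postfix: 3 8 * 8 -


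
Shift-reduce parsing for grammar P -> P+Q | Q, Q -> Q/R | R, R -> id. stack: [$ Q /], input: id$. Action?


no handle; shift 'id'
Action: shift


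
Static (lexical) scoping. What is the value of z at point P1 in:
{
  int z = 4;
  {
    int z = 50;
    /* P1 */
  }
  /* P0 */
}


z declared in the same block as P1
z = 50
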